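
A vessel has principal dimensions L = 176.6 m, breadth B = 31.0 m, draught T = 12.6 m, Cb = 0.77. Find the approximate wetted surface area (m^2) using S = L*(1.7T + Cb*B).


Formula: S = 1.7*L*T + V/T with V = Cb*L*B*T, i.e. S = L * (1.7*T + Cb*B)
Step 1 — 1.7*T = 1.7 * 12.6 = 21.42 m
Step 2 — Cb*B = 0.77 * 31.0 = 23.87 m
Step 3 — 1.7*T + Cb*B = 21.42 + 23.87 = 45.29 m
Step 4 — S = 176.6 * 45.29 ≈ 7998.2 m^2 (5 s.f.)

7998.2 m^2


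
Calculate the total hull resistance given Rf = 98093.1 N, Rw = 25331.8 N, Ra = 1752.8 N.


Formula: Rt = Rf + Rw + Ra
Substituting: Rt = 98093.1 + 25331.8 + 1752.8
Result: Rt = 125177.7 N

125177.7 N


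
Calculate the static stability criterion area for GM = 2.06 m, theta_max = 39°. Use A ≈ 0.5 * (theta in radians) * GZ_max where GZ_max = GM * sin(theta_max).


Formula: GZ_max = GM * sin(theta); Area = 0.5 * theta_rad * GZ_max
Step 1 — GZ_max = 2.06 * sin(39°) = 2.06 * 0.62932 = 1.296399 m
Step 2 — theta_rad = 39 * pi/180 = 0.680678 rad
Step 3 — Area = 0.5 * 0.680678 * 1.296399 ≈ 0.44122 m·rad (5 s.f.)

0.44122 m·rad


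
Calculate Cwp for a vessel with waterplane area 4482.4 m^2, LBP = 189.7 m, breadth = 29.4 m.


Formula: Cwp = Aw / (L * B)
Step 1 — L * B = 189.7 * 29.4 = 5577.18 m^2
Step 2 — Cwp = 4482.4 / 5577.18 ≈ 0.80370 (5 s.f.)

0.80370


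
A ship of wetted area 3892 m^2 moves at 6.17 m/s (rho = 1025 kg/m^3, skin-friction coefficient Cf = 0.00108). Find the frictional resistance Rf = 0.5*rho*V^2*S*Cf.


Formula: Rf = 0.5 * rho * V^2 * S * Cf
Step 1 — V^2 = 6.17^2 = 38.0689
Step 2 — 0.5 * rho * V^2 = 0.5 * 1025 * 38.0689 = 19510.31125
Step 3 — Rf = 19510.31125 * 3892 * 0.00108 ≈ 82009 N (5 s.f.)

82009 N


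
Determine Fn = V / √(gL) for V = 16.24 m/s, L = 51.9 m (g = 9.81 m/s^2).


Formula: Fn = V / sqrt(g * L)
Step 1 — g * L = 9.81 * 51.9 = 509.139
Step 2 — sqrt(g * L) = sqrt(509.139) = 22.564109
Step 3 — Fn = 16.24 / 22.564109 ≈ 0.71973 (5 s.f.)

0.71973


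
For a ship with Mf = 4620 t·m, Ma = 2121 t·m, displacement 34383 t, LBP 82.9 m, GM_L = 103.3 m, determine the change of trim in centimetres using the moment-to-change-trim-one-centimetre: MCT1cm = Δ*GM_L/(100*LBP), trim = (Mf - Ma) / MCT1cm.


Formula: net trimming moment = Mf - Ma; MCT1cm = Δ*GM_L/(100*LBP); trim = net moment / MCT1cm
Step 1 — net trimming moment = 4620 - 2121 = 2499 t·m
Step 2 — MCT1cm = 34383 * 103.3 / (100 * 82.9) = 428.4396 t·m/cm
Step 3 — trim = 2499 / 428.4396 ≈ 5.8328 cm (5 s.f.)

5.8328 cm


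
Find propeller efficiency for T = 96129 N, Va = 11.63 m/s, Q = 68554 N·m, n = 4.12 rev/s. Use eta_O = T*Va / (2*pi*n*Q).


Formula: eta = T * Va / (2 * pi * n * Q)
Step 1 — numerator = T * Va = 96129 * 11.63 = 1117980.27
Step 2 — 2 * pi * n = 2 * pi * 4.12 = 25.886723
Step 3 — denominator = 25.886723 * 68554 = 1774638.41
Step 4 — eta = 1117980.27 / 1774638.41 ≈ 0.62998 (5 s.f.)

0.62998


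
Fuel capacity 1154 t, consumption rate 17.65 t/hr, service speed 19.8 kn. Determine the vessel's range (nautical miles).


Formula: endurance = fuel / rate; range = endurance * speed
Step 1 — endurance = 1154 / 17.65 = 65.3824 hours
Step 2 — range = 65.3824 * 19.8 ≈ 1294.6 nautical miles (5 s.f.)

1294.6 NM


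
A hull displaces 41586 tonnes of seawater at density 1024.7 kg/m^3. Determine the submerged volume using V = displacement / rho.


Formula: V = mass / rho
Step 1 — convert tonnes to kg: 41586 t * 1000 = 41586000 kg
Step 2 — V = 41586000 / 1024.7 ≈ 40584 m^3 (5 s.f.)

40584 m^3


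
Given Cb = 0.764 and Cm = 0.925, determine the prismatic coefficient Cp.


Formula: Cp = Cb / Cm
Substituting: Cp = 0.764 / 0.925
Result: Cp ≈ 0.82595 (5 s.f.)

0.82595


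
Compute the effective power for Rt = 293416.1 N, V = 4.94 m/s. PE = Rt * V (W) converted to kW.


Formula: PE = Rt * V / 1000 (kW)
Step 1 — PE (W) = 293416.1 * 4.94 = 1449475.534 W
Step 2 — PE (kW) = 1449475.534 / 1000 ≈ 1449.5 kW (5 s.f.)

1449.5 kW


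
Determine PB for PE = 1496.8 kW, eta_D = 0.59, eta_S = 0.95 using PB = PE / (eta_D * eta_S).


Formula: PB = PE / (eta_D * eta_S)
Step 1 — combined efficiency = eta_D * eta_S = 0.59 * 0.95 = 0.5605
Step 2 — PB = 1496.8 / 0.5605 ≈ 2670.5 kW (5 s.f.)

2670.5 kW


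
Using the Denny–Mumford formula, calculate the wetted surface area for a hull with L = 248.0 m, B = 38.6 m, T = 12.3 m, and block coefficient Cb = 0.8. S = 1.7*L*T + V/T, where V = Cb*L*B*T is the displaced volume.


Formula: S = 1.7*L*T + V/T with V = Cb*L*B*T, i.e. S = L * (1.7*T + Cb*B)
Step 1 — 1.7*T = 1.7 * 12.3 = 20.91 m
Step 2 — Cb*B = 0.8 * 38.6 = 30.88 m
Step 3 — 1.7*T + Cb*B = 20.91 + 30.88 = 51.79 m
Step 4 — S = 248.0 * 51.79 ≈ 12844 m^2 (5 s.f.)

12844 m^2


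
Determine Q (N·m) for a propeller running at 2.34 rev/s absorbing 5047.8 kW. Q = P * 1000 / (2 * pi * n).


Formula: Q = P_W / (2 * pi * n)
Step 1 — P_W = 5047.8 kW * 1000 = 5047800.0 W
Step 2 — 2 * pi * n = 2 * pi * 2.34 = 14.702654
Step 3 — Q = 5047800.0 / 14.702654 ≈ 343330 N·m (5 s.f.)

343330 N·m


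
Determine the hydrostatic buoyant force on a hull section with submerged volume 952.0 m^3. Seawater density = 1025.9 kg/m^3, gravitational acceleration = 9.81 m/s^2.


Formula: Fb = rho * g * V
Substituting: Fb = 1025.9 * 9.81 * 952.0
Intermediate: 1025.9 * 9.81 = 10064.079
Result: Fb = 10064.079 * 952.0 ≈ 9581000 N (5 s.f.)

9581000 N


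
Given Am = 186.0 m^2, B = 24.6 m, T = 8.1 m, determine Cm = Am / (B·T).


Formula: Cm = Am / (B * T)
Step 1 — B * T = 24.6 * 8.1 = 199.26 m^2
Step 2 — Cm = 186.0 / 199.26 ≈ 0.93345 (5 s.f.)

0.93345


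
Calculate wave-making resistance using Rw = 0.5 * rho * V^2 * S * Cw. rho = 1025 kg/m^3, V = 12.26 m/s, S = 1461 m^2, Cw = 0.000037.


Formula: Rw = 0.5 * rho * V^2 * S * Cw
Step 1 — V^2 = 12.26^2 = 150.3076
Step 2 — 0.5 * rho * V^2 = 0.5 * 1025 * 150.3076 = 77032.645
Step 3 — Rw = 77032.645 * 1461 * 0.000037 ≈ 4164.2 N (5 s.f.)

4164.2 N


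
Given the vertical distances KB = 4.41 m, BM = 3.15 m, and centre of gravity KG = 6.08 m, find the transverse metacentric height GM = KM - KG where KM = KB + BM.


Formula: GM = KB + BM - KG
Step 1 — KM = KB + BM = 4.41 + 3.15 = 7.56 m
Step 2 — GM = KM - KG = 7.56 - 6.08 = 1.48 m

1.48 m


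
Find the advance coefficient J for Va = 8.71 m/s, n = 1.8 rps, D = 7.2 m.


Formula: J = Va / (n * D)
Step 1 — n * D = 1.8 * 7.2 = 12.96
Step 2 — J = 8.71 / 12.96 ≈ 0.67207 (5 s.f.)

0.67207


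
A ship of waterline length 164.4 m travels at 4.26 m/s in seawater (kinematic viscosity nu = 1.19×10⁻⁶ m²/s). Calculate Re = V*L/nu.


Formula: Re = V * L / nu
Step 1 — V * L = 4.26 * 164.4 = 700.344 m^2/s
Step 2 — Re = 700.344 / 1.19e-6 = 5.89e+08

5.89e+08


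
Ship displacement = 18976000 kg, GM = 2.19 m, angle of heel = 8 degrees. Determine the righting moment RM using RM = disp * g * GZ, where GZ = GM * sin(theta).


Formula: GZ = GM * sin(theta); RM = disp * g * GZ
Step 1 — GZ = 2.19 * sin(8°) = 2.19 * 0.139173 = 0.304789 m
Step 2 — RM = 18976000 * 9.81 * 0.304789 ≈ 56738000 N·m (5 s.f.)

56738000 N·m


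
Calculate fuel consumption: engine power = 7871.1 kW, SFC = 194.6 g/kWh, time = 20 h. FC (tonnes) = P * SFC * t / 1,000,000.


Formula: FC (tonnes) = P * SFC * t / 1,000,000
Step 1 — P * SFC * t = 7871.1 * 194.6 * 20 = 30634321.2 g
Step 2 — FC (tonnes) = 30634321.2 / 1,000,000 ≈ 30.634 tonnes (5 s.f.)

30.634 tonnes


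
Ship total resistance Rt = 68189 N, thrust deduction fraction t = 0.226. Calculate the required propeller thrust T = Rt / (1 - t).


Formula: T = Rt / (1 - t)
Step 1 — (1 - t) = 1 - 0.226 = 0.774
Step 2 — T = 68189 / 0.774 ≈ 88099 N (5 s.f.)

88099 N


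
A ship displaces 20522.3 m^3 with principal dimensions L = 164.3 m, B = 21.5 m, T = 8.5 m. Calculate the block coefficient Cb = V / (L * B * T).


Formula: Cb = V / (L * B * T)
Step 1 — L * B * T = 164.3 * 21.5 * 8.5 = 30025.825 m^3
Step 2 — Cb = 20522.3 / 30025.825 ≈ 0.68349 (5 s.f.)

0.68349


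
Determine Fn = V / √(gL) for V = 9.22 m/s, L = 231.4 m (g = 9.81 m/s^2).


Formula: Fn = V / sqrt(g * L)
Step 1 — g * L = 9.81 * 231.4 = 2270.034
Step 2 — sqrt(g * L) = sqrt(2270.034) = 47.644874
Step 3 — Fn = 9.22 / 47.644874 ≈ 0.19352 (5 s.f.)

0.19352


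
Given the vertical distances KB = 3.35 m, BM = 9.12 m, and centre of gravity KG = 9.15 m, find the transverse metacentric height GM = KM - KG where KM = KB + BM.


Formula: GM = KB + BM - KG
Step 1 — KM = KB + BM = 3.35 + 9.12 = 12.47 m
Step 2 — GM = KM - KG = 12.47 - 9.15 = 3.32 m

3.32 m


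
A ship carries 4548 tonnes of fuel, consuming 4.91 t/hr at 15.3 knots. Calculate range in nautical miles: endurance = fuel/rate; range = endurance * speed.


Formula: endurance = fuel / rate; range = endurance * speed
Step 1 — endurance = 4548 / 4.91 = 926.2729 hours
Step 2 — range = 926.2729 * 15.3 ≈ 14172 nautical miles (5 s.f.)

14172 NM


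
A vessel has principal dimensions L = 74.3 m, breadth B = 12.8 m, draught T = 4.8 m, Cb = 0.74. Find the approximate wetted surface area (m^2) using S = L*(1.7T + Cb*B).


Formula: S = 1.7*L*T + V/T with V = Cb*L*B*T, i.e. S = L * (1.7*T + Cb*B)
Step 1 — 1.7*T = 1.7 * 4.8 = 8.16 m
Step 2 — Cb*B = 0.74 * 12.8 = 9.472 m
Step 3 — 1.7*T + Cb*B = 8.16 + 9.472 = 17.632 m
Step 4 — S = 74.3 * 17.632 ≈ 1310.1 m^2 (5 s.f.)

1310.1 m^2


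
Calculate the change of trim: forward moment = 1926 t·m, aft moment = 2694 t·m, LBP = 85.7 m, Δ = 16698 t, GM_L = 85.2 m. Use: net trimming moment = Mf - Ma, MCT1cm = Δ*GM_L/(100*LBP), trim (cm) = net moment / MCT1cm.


Formula: net trimming moment = Mf - Ma; MCT1cm = Δ*GM_L/(100*LBP); trim = net moment / MCT1cm
Step 1 — net trimming moment = 1926 - 2694 = -768 t·m
Step 2 — MCT1cm = 16698 * 85.2 / (100 * 85.7) = 166.0058 t·m/cm
Step 3 — trim = -768 / 166.0058 ≈ -4.6263 cm (5 s.f.)

-4.6263 cm


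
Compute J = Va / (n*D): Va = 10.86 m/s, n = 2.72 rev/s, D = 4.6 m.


Formula: J = Va / (n * D)
Step 1 — n * D = 2.72 * 4.6 = 12.512
Step 2 — J = 10.86 / 12.512 ≈ 0.86797 (5 s.f.)

0.86797


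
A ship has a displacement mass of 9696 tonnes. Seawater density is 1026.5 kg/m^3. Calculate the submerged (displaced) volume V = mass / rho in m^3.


Formula: V = mass / rho
Step 1 — convert tonnes to kg: 9696 t * 1000 = 9696000 kg
Step 2 — V = 9696000 / 1026.5 ≈ 9445.7 m^3 (5 s.f.)

9445.7 m^3


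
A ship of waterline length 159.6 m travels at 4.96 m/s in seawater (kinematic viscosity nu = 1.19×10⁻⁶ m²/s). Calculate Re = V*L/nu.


Formula: Re = V * L / nu
Step 1 — V * L = 4.96 * 159.6 = 791.616 m^2/s
Step 2 — Re = 791.616 / 1.19e-6 = 6.65e+08

6.65e+08


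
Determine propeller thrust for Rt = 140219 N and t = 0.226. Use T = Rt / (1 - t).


Formula: T = Rt / (1 - t)
Step 1 — (1 - t) = 1 - 0.226 = 0.774
Step 2 — T = 140219 / 0.774 ≈ 181160 N (5 s.f.)

181160 N


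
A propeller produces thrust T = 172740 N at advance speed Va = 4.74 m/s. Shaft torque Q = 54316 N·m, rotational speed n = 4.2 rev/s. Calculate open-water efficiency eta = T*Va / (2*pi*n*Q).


Formula: eta = T * Va / (2 * pi * n * Q)
Step 1 — numerator = T * Va = 172740 * 4.74 = 818787.6
Step 2 — 2 * pi * n = 2 * pi * 4.2 = 26.389378
Step 3 — denominator = 26.389378 * 54316 = 1433365.46
Step 4 — eta = 818787.6 / 1433365.46 ≈ 0.57123 (5 s.f.)

0.57123


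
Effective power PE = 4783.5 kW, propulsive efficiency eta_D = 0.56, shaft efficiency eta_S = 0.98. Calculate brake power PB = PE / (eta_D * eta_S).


Formula: PB = PE / (eta_D * eta_S)
Step 1 — combined efficiency = eta_D * eta_S = 0.56 * 0.98 = 0.5488
Step 2 — PB = 4783.5 / 0.5488 ≈ 8716.3 kW (5 s.f.)

8716.3 kW


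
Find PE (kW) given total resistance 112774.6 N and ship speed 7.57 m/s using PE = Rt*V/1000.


Formula: PE = Rt * V / 1000 (kW)
Step 1 — PE (W) = 112774.6 * 7.57 = 853703.722 W
Step 2 — PE (kW) = 853703.722 / 1000 ≈ 853.70 kW (5 s.f.)

853.70 kW


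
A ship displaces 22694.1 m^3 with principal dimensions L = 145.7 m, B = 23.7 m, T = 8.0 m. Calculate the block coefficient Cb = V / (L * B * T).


Formula: Cb = V / (L * B * T)
Step 1 — L * B * T = 145.7 * 23.7 * 8.0 = 27624.72 m^3
Step 2 — Cb = 22694.1 / 27624.72 ≈ 0.82151 (5 s.f.)

0.82151


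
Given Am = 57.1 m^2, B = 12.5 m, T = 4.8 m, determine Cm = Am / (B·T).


Formula: Cm = Am / (B * T)
Step 1 — B * T = 12.5 * 4.8 = 60.0 m^2
Step 2 — Cm = 57.1 / 60.0 ≈ 0.95167 (5 s.f.)

0.95167


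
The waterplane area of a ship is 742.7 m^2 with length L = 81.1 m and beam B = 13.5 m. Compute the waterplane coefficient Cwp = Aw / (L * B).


Formula: Cwp = Aw / (L * B)
Step 1 — L * B = 81.1 * 13.5 = 1094.85 m^2
Step 2 — Cwp = 742.7 / 1094.85 ≈ 0.67836 (5 s.f.)

0.67836


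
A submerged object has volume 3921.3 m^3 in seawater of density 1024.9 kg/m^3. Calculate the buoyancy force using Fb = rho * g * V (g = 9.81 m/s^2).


Formula: Fb = rho * g * V
Substituting: Fb = 1024.9 * 9.81 * 3921.3
Intermediate: 1024.9 * 9.81 = 10054.269
Result: Fb = 10054.269 * 3921.3 ≈ 39426000 N (5 s.f.)

39426000 N


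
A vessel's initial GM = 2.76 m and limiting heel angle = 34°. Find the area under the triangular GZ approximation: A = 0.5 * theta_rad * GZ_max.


Formula: GZ_max = GM * sin(theta); Area = 0.5 * theta_rad * GZ_max
Step 1 — GZ_max = 2.76 * sin(34°) = 2.76 * 0.559193 = 1.543373 m
Step 2 — theta_rad = 34 * pi/180 = 0.593412 rad
Step 3 — Area = 0.5 * 0.593412 * 1.543373 ≈ 0.45793 m·rad (5 s.f.)

0.45793 m·rad


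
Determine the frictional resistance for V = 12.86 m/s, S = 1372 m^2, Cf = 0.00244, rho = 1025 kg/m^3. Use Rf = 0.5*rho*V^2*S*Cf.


Formula: Rf = 0.5 * rho * V^2 * S * Cf
Step 1 — V^2 = 12.86^2 = 165.3796
Step 2 — 0.5 * rho * V^2 = 0.5 * 1025 * 165.3796 = 84757.045
Step 3 — Rf = 84757.045 * 1372 * 0.00244 ≈ 283740 N (5 s.f.)

283740 N


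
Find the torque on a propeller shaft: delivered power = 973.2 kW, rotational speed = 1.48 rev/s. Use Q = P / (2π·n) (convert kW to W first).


Formula: Q = P_W / (2 * pi * n)
Step 1 — P_W = 973.2 kW * 1000 = 973200.0 W
Step 2 — 2 * pi * n = 2 * pi * 1.48 = 9.299114
Step 3 — Q = 973200.0 / 9.299114 ≈ 104660 N·m (5 s.f.)

104660 N·m


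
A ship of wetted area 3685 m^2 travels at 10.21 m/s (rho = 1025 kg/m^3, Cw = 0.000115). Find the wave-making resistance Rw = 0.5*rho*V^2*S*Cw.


Formula: Rw = 0.5 * rho * V^2 * S * Cw
Step 1 — V^2 = 10.21^2 = 104.2441
Step 2 — 0.5 * rho * V^2 = 0.5 * 1025 * 104.2441 = 53425.10125
Step 3 — Rw = 53425.10125 * 3685 * 0.000115 ≈ 22640 N (5 s.f.)

22640 N


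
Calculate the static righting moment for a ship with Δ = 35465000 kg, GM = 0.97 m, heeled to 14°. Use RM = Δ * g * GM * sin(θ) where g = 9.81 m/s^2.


Formula: GZ = GM * sin(theta); RM = disp * g * GZ
Step 1 — GZ = 0.97 * sin(14°) = 0.97 * 0.241922 = 0.234664 m
Step 2 — RM = 35465000 * 9.81 * 0.234664 ≈ 81642000 N·m (5 s.f.)

81642000 N·m


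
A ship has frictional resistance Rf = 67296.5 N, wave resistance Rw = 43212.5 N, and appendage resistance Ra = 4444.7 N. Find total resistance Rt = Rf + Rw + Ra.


Formula: Rt = Rf + Rw + Ra
Substituting: Rt = 67296.5 + 43212.5 + 4444.7
Result: Rt = 114953.7 N

114953.7 N


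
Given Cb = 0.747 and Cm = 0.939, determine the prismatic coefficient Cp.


Formula: Cp = Cb / Cm
Substituting: Cp = 0.747 / 0.939
Result: Cp ≈ 0.79553 (5 s.f.)

0.79553


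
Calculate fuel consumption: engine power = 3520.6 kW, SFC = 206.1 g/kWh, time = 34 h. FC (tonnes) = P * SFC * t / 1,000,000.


Formula: FC (tonnes) = P * SFC * t / 1,000,000
Step 1 — P * SFC * t = 3520.6 * 206.1 * 34 = 24670252.44 g
Step 2 — FC (tonnes) = 24670252.44 / 1,000,000 ≈ 24.670 tonnes (5 s.f.)

24.670 tonnes


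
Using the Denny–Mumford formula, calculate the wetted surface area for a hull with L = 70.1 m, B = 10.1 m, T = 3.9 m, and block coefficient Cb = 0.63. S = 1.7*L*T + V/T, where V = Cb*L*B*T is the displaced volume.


Formula: S = 1.7*L*T + V/T with V = Cb*L*B*T, i.e. S = L * (1.7*T + Cb*B)
Step 1 — 1.7*T = 1.7 * 3.9 = 6.63 m
Step 2 — Cb*B = 0.63 * 10.1 = 6.363 m
Step 3 — 1.7*T + Cb*B = 6.63 + 6.363 = 12.993 m
Step 4 — S = 70.1 * 12.993 ≈ 910.81 m^2 (5 s.f.)

910.81 m^2


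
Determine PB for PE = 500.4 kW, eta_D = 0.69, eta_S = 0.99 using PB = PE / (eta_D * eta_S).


Formula: PB = PE / (eta_D * eta_S)
Step 1 — combined efficiency = eta_D * eta_S = 0.69 * 0.99 = 0.6831
Step 2 — PB = 500.4 / 0.6831 ≈ 732.54 kW (5 s.f.)

732.54 kW


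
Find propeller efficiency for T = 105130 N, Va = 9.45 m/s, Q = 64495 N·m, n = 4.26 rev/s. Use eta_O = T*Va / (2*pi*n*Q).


Formula: eta = T * Va / (2 * pi * n * Q)
Step 1 — numerator = T * Va = 105130 * 9.45 = 993478.5
Step 2 — 2 * pi * n = 2 * pi * 4.26 = 26.766369
Step 3 — denominator = 26.766369 * 64495 = 1726296.97
Step 4 — eta = 993478.5 / 1726296.97 ≈ 0.57550 (5 s.f.)

0.57550


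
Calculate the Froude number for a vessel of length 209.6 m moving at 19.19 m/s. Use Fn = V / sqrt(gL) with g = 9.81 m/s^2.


Formula: Fn = V / sqrt(g * L)
Step 1 — g * L = 9.81 * 209.6 = 2056.176
Step 2 — sqrt(g * L) = sqrt(2056.176) = 45.345077
Step 3 — Fn = 19.19 / 45.345077 ≈ 0.42320 (5 s.f.)

0.42320


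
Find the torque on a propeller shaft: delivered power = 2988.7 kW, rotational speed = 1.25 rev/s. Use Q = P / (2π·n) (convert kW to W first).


Formula: Q = P_W / (2 * pi * n)
Step 1 — P_W = 2988.7 kW * 1000 = 2988700.0 W
Step 2 — 2 * pi * n = 2 * pi * 1.25 = 7.853982
Step 3 — Q = 2988700.0 / 7.853982 ≈ 380530 N·m (5 s.f.)

380530 N·m


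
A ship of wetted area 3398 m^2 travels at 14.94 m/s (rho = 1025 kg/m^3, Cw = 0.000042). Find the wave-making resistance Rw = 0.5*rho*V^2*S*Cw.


Formula: Rw = 0.5 * rho * V^2 * S * Cw
Step 1 — V^2 = 14.94^2 = 223.2036
Step 2 — 0.5 * rho * V^2 = 0.5 * 1025 * 223.2036 = 114391.845
Step 3 — Rw = 114391.845 * 3398 * 0.000042 ≈ 16326 N (5 s.f.)

16326 N


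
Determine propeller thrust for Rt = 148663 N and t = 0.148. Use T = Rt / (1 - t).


Formula: T = Rt / (1 - t)
Step 1 — (1 - t) = 1 - 0.148 = 0.852
Step 2 — T = 148663 / 0.852 ≈ 174490 N (5 s.f.)

174490 N


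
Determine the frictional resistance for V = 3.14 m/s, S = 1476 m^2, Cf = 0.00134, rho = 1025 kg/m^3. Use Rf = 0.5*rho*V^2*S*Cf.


Formula: Rf = 0.5 * rho * V^2 * S * Cf
Step 1 — V^2 = 3.14^2 = 9.8596
Step 2 — 0.5 * rho * V^2 = 0.5 * 1025 * 9.8596 = 5053.045
Step 3 — Rf = 5053.045 * 1476 * 0.00134 ≈ 9994.1 N (5 s.f.)

9994.1 N


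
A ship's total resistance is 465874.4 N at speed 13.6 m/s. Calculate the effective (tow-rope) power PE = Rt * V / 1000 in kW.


Formula: PE = Rt * V / 1000 (kW)
Step 1 — PE (W) = 465874.4 * 13.6 = 6335891.84 W
Step 2 — PE (kW) = 6335891.84 / 1000 ≈ 6335.9 kW (5 s.f.)

6335.9 kW


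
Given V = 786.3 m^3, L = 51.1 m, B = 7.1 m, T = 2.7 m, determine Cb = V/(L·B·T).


Formula: Cb = V / (L * B * T)
Step 1 — L * B * T = 51.1 * 7.1 * 2.7 = 979.587 m^3
Step 2 — Cb = 786.3 / 979.587 ≈ 0.80269 (5 s.f.)

0.80269


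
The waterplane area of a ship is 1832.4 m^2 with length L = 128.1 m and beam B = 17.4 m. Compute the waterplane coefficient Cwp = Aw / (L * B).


Formula: Cwp = Aw / (L * B)
Step 1 — L * B = 128.1 * 17.4 = 2228.94 m^2
Step 2 — Cwp = 1832.4 / 2228.94 ≈ 0.82209 (5 s.f.)

0.82209


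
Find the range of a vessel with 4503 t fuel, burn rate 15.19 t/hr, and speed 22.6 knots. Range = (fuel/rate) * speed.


Formula: endurance = fuel / rate; range = endurance * speed
Step 1 — endurance = 4503 / 15.19 = 296.445 hours
Step 2 — range = 296.445 * 22.6 ≈ 6699.7 nautical miles (5 s.f.)

6699.7 NM


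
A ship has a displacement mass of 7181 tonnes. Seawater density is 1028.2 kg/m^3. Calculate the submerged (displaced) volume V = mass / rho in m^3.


Formula: V = mass / rho
Step 1 — convert tonnes to kg: 7181 t * 1000 = 7181000 kg
Step 2 — V = 7181000 / 1028.2 ≈ 6984.0 m^3 (5 s.f.)

6984.0 m^3


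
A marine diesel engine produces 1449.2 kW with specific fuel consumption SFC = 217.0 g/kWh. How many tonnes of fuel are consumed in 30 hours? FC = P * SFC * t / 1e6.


Formula: FC (tonnes) = P * SFC * t / 1,000,000
Step 1 — P * SFC * t = 1449.2 * 217.0 * 30 = 9434292.0 g
Step 2 — FC (tonnes) = 9434292.0 / 1,000,000 ≈ 9.4343 tonnes (5 s.f.)

9.4343 tonnes


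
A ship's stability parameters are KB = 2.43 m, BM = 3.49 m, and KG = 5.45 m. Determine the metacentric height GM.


Formula: GM = KB + BM - KG
Step 1 — KM = KB + BM = 2.43 + 3.49 = 5.92 m
Step 2 — GM = KM - KG = 5.92 - 5.45 = 0.47 m

0.47 m


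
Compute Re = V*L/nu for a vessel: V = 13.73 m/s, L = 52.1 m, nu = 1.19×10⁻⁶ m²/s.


Formula: Re = V * L / nu
Step 1 — V * L = 13.73 * 52.1 = 715.333 m^2/s
Step 2 — Re = 715.333 / 1.19e-6 = 6.01e+08

6.01e+08


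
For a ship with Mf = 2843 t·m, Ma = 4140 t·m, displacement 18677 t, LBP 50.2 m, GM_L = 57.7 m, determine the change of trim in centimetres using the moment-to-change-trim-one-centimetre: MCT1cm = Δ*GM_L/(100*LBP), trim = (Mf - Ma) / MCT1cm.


Formula: net trimming moment = Mf - Ma; MCT1cm = Δ*GM_L/(100*LBP); trim = net moment / MCT1cm
Step 1 — net trimming moment = 2843 - 4140 = -1297 t·m
Step 2 — MCT1cm = 18677 * 57.7 / (100 * 50.2) = 214.6739 t·m/cm
Step 3 — trim = -1297 / 214.6739 ≈ -6.0417 cm (5 s.f.)

-6.0417 cm


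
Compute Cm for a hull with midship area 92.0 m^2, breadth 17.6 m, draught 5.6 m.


Formula: Cm = Am / (B * T)
Step 1 — B * T = 17.6 * 5.6 = 98.56 m^2
Step 2 — Cm = 92.0 / 98.56 ≈ 0.93344 (5 s.f.)

0.93344


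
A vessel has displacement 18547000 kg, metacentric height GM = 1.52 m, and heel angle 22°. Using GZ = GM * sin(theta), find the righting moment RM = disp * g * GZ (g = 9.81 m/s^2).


Formula: GZ = GM * sin(theta); RM = disp * g * GZ
Step 1 — GZ = 1.52 * sin(22°) = 1.52 * 0.374607 = 0.569403 m
Step 2 — RM = 18547000 * 9.81 * 0.569403 ≈ 103600000 N·m (5 s.f.)

103600000 N·m


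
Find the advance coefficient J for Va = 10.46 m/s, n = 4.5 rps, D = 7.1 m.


Formula: J = Va / (n * D)
Step 1 — n * D = 4.5 * 7.1 = 31.95
Step 2 — J = 10.46 / 31.95 ≈ 0.32739 (5 s.f.)

0.32739


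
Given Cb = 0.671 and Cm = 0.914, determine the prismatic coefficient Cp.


Formula: Cp = Cb / Cm
Substituting: Cp = 0.671 / 0.914
Result: Cp ≈ 0.73414 (5 s.f.)

0.73414


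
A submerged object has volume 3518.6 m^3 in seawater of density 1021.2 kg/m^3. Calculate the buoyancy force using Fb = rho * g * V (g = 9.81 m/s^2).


Formula: Fb = rho * g * V
Substituting: Fb = 1021.2 * 9.81 * 3518.6
Intermediate: 1021.2 * 9.81 = 10017.972
Result: Fb = 10017.972 * 3518.6 ≈ 35249000 N (5 s.f.)

35249000 N


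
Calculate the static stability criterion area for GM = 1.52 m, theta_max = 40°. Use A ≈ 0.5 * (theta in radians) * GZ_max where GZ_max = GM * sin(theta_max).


Formula: GZ_max = GM * sin(theta); Area = 0.5 * theta_rad * GZ_max
Step 1 — GZ_max = 1.52 * sin(40°) = 1.52 * 0.642788 = 0.977038 m
Step 2 — theta_rad = 40 * pi/180 = 0.698132 rad
Step 3 — Area = 0.5 * 0.698132 * 0.977038 ≈ 0.34105 m·rad (5 s.f.)

0.34105 m·rad


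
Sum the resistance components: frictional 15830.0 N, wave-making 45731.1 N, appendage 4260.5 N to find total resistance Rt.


Formula: Rt = Rf + Rw + Ra
Substituting: Rt = 15830.0 + 45731.1 + 4260.5
Result: Rt = 65821.6 N

65821.6 N


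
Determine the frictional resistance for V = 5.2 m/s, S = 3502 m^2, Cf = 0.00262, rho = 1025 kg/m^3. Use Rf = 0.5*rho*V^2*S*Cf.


Formula: Rf = 0.5 * rho * V^2 * S * Cf
Step 1 — V^2 = 5.2^2 = 27.04
Step 2 — 0.5 * rho * V^2 = 0.5 * 1025 * 27.04 = 13858.0
Step 3 — Rf = 13858.0 * 3502 * 0.00262 ≈ 127150 N (5 s.f.)

127150 N


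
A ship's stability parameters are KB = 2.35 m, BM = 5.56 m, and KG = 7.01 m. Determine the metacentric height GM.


Formula: GM = KB + BM - KG
Step 1 — KM = KB + BM = 2.35 + 5.56 = 7.91 m
Step 2 — GM = KM - KG = 7.91 - 7.01 = 0.9 m

0.9 m


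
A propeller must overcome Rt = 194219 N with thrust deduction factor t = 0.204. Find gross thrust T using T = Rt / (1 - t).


Formula: T = Rt / (1 - t)
Step 1 — (1 - t) = 1 - 0.204 = 0.796
Step 2 — T = 194219 / 0.796 ≈ 243990 N (5 s.f.)

243990 N


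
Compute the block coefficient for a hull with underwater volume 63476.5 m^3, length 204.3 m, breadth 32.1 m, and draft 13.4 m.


Formula: Cb = V / (L * B * T)
Step 1 — L * B * T = 204.3 * 32.1 * 13.4 = 87877.602 m^3
Step 2 — Cb = 63476.5 / 87877.602 ≈ 0.72233 (5 s.f.)

0.72233


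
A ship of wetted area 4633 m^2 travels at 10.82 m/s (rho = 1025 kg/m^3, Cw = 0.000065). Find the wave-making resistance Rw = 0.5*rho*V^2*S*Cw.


Formula: Rw = 0.5 * rho * V^2 * S * Cw
Step 1 — V^2 = 10.82^2 = 117.0724
Step 2 — 0.5 * rho * V^2 = 0.5 * 1025 * 117.0724 = 59999.605
Step 3 — Rw = 59999.605 * 4633 * 0.000065 ≈ 18069 N (5 s.f.)

18069 N


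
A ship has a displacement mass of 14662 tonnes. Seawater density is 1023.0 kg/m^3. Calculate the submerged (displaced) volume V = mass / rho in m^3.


Formula: V = mass / rho
Step 1 — convert tonnes to kg: 14662 t * 1000 = 14662000 kg
Step 2 — V = 14662000 / 1023.0 ≈ 14332 m^3 (5 s.f.)

14332 m^3


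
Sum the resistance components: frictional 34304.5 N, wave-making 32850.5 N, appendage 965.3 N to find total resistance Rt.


Formula: Rt = Rf + Rw + Ra
Substituting: Rt = 34304.5 + 32850.5 + 965.3
Result: Rt = 68120.3 N

68120.3 N


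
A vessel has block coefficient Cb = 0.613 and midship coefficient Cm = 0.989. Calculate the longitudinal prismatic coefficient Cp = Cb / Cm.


Formula: Cp = Cb / Cm
Substituting: Cp = 0.613 / 0.989
Result: Cp ≈ 0.61982 (5 s.f.)

0.61982


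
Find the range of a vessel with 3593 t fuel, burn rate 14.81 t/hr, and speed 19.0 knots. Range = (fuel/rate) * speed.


Formula: endurance = fuel / rate; range = endurance * speed
Step 1 — endurance = 3593 / 14.81 = 242.6063 hours
Step 2 — range = 242.6063 * 19.0 ≈ 4609.5 nautical miles (5 s.f.)

4609.5 NM


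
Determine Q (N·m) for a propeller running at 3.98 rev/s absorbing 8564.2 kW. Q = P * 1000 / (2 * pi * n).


Formula: Q = P_W / (2 * pi * n)
Step 1 — P_W = 8564.2 kW * 1000 = 8564200.0 W
Step 2 — 2 * pi * n = 2 * pi * 3.98 = 25.007078
Step 3 — Q = 8564200.0 / 25.007078 ≈ 342470 N·m (5 s.f.)

342470 N·m


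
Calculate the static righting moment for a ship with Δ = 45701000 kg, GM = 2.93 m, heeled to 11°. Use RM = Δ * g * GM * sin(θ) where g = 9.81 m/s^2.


Formula: GZ = GM * sin(theta); RM = disp * g * GZ
Step 1 — GZ = 2.93 * sin(11°) = 2.93 * 0.190809 = 0.55907 m
Step 2 — RM = 45701000 * 9.81 * 0.55907 ≈ 250650000 N·m (5 s.f.)

250650000 N·m


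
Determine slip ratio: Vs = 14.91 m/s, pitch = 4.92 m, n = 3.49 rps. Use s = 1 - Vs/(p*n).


Formula: s = 1 - Vs / (p * n)
Step 1 — p * n = 4.92 * 3.49 = 17.1708
Step 2 — Vs / (p*n) = 14.91 / 17.1708 = 0.868335 (6 d.p.)
Step 3 — s = 1 - 0.868335 = 0.131665

0.131665


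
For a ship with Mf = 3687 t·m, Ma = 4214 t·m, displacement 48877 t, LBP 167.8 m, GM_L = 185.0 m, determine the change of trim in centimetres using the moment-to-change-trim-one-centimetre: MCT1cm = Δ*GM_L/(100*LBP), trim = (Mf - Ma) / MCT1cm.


Formula: net trimming moment = Mf - Ma; MCT1cm = Δ*GM_L/(100*LBP); trim = net moment / MCT1cm
Step 1 — net trimming moment = 3687 - 4214 = -527 t·m
Step 2 — MCT1cm = 48877 * 185.0 / (100 * 167.8) = 538.8704 t·m/cm
Step 3 — trim = -527 / 538.8704 ≈ -0.97797 cm (5 s.f.)

-0.97797 cm


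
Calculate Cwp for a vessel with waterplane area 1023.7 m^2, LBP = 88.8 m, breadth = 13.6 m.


Formula: Cwp = Aw / (L * B)
Step 1 — L * B = 88.8 * 13.6 = 1207.68 m^2
Step 2 — Cwp = 1023.7 / 1207.68 ≈ 0.84766 (5 s.f.)

0.84766


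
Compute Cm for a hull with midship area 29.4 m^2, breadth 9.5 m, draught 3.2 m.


Formula: Cm = Am / (B * T)
Step 1 — B * T = 9.5 * 3.2 = 30.4 m^2
Step 2 — Cm = 29.4 / 30.4 ≈ 0.96711 (5 s.f.)

0.96711


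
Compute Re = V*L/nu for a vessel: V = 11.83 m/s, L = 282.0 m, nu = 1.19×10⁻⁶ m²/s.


Formula: Re = V * L / nu
Step 1 — V * L = 11.83 * 282.0 = 3336.06 m^2/s
Step 2 — Re = 3336.06 / 1.19e-6 = 2.80e+09

2.80e+09


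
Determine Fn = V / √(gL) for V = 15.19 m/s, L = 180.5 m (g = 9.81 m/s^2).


Formula: Fn = V / sqrt(g * L)
Step 1 — g * L = 9.81 * 180.5 = 1770.705
Step 2 — sqrt(g * L) = sqrt(1770.705) = 42.079746
Step 3 — Fn = 15.19 / 42.079746 ≈ 0.36098 (5 s.f.)

0.36098


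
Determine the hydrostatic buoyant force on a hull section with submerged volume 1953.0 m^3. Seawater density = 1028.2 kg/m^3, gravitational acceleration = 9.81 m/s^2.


Formula: Fb = rho * g * V
Substituting: Fb = 1028.2 * 9.81 * 1953.0
Intermediate: 1028.2 * 9.81 = 10086.642
Result: Fb = 10086.642 * 1953.0 ≈ 19699000 N (5 s.f.)

19699000 N


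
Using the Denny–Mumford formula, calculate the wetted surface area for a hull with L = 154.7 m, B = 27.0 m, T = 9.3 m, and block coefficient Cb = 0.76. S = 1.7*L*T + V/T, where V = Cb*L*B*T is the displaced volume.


Formula: S = 1.7*L*T + V/T with V = Cb*L*B*T, i.e. S = L * (1.7*T + Cb*B)
Step 1 — 1.7*T = 1.7 * 9.3 = 15.81 m
Step 2 — Cb*B = 0.76 * 27.0 = 20.52 m
Step 3 — 1.7*T + Cb*B = 15.81 + 20.52 = 36.33 m
Step 4 — S = 154.7 * 36.33 ≈ 5620.3 m^2 (5 s.f.)

5620.3 m^2


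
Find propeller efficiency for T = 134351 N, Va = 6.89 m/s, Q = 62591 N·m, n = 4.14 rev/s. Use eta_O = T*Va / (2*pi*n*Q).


Formula: eta = T * Va / (2 * pi * n * Q)
Step 1 — numerator = T * Va = 134351 * 6.89 = 925678.39
Step 2 — 2 * pi * n = 2 * pi * 4.14 = 26.012387
Step 3 — denominator = 26.012387 * 62591 = 1628141.31
Step 4 — eta = 925678.39 / 1628141.31 ≈ 0.56855 (5 s.f.)

0.56855


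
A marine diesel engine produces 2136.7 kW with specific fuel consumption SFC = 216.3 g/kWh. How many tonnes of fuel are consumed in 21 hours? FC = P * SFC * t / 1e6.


Formula: FC (tonnes) = P * SFC * t / 1,000,000
Step 1 — P * SFC * t = 2136.7 * 216.3 * 21 = 9705532.41 g
Step 2 — FC (tonnes) = 9705532.41 / 1,000,000 ≈ 9.7055 tonnes (5 s.f.)

9.7055 tonnes


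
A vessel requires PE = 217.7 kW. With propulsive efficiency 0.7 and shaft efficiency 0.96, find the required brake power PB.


Formula: PB = PE / (eta_D * eta_S)
Step 1 — combined efficiency = eta_D * eta_S = 0.7 * 0.96 = 0.672
Step 2 — PB = 217.7 / 0.672 ≈ 323.96 kW (5 s.f.)

323.96 kW


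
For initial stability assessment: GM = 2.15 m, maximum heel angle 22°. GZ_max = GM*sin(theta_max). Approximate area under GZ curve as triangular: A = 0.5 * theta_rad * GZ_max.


Formula: GZ_max = GM * sin(theta); Area = 0.5 * theta_rad * GZ_max
Step 1 — GZ_max = 2.15 * sin(22°) = 2.15 * 0.374607 = 0.805405 m
Step 2 — theta_rad = 22 * pi/180 = 0.383972 rad
Step 3 — Area = 0.5 * 0.383972 * 0.805405 ≈ 0.15463 m·rad (5 s.f.)

0.15463 m·rad


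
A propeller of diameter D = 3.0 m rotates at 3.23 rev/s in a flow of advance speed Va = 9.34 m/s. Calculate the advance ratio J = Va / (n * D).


Formula: J = Va / (n * D)
Step 1 — n * D = 3.23 * 3.0 = 9.69
Step 2 — J = 9.34 / 9.69 ≈ 0.96388 (5 s.f.)

0.96388


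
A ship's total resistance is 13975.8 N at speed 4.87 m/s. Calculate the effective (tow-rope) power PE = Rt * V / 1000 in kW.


Formula: PE = Rt * V / 1000 (kW)
Step 1 — PE (W) = 13975.8 * 4.87 = 68062.146 W
Step 2 — PE (kW) = 68062.146 / 1000 ≈ 68.062 kW (5 s.f.)

68.062 kW


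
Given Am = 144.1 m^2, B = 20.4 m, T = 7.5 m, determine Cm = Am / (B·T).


Formula: Cm = Am / (B * T)
Step 1 — B * T = 20.4 * 7.5 = 153.0 m^2
Step 2 — Cm = 144.1 / 153.0 ≈ 0.94183 (5 s.f.)

0.94183


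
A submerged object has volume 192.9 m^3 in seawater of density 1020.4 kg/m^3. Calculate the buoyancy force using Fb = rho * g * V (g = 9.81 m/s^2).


Formula: Fb = rho * g * V
Substituting: Fb = 1020.4 * 9.81 * 192.9
Intermediate: 1020.4 * 9.81 = 10010.124
Result: Fb = 10010.124 * 192.9 ≈ 1931000 N (5 s.f.)

1931000 N


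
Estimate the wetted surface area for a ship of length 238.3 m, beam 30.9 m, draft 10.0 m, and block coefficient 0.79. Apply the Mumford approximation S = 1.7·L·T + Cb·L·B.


Formula: S = 1.7*L*T + V/T with V = Cb*L*B*T, i.e. S = L * (1.7*T + Cb*B)
Step 1 — 1.7*T = 1.7 * 10.0 = 17.0 m
Step 2 — Cb*B = 0.79 * 30.9 = 24.411 m
Step 3 — 1.7*T + Cb*B = 17.0 + 24.411 = 41.411 m
Step 4 — S = 238.3 * 41.411 ≈ 9868.2 m^2 (5 s.f.)

9868.2 m^2


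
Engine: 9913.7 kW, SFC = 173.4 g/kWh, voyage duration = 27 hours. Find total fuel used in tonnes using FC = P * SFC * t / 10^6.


Formula: FC (tonnes) = P * SFC * t / 1,000,000
Step 1 — P * SFC * t = 9913.7 * 173.4 * 27 = 46413960.66 g
Step 2 — FC (tonnes) = 46413960.66 / 1,000,000 ≈ 46.414 tonnes (5 s.f.)

46.414 tonnes


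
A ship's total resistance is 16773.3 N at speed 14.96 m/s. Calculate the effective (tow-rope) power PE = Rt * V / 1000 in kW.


Formula: PE = Rt * V / 1000 (kW)
Step 1 — PE (W) = 16773.3 * 14.96 = 250928.568 W
Step 2 — PE (kW) = 250928.568 / 1000 ≈ 250.93 kW (5 s.f.)

250.93 kW


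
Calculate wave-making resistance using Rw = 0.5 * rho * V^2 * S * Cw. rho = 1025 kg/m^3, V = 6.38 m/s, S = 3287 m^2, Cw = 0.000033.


Formula: Rw = 0.5 * rho * V^2 * S * Cw
Step 1 — V^2 = 6.38^2 = 40.7044
Step 2 — 0.5 * rho * V^2 = 0.5 * 1025 * 40.7044 = 20861.005
Step 3 — Rw = 20861.005 * 3287 * 0.000033 ≈ 2262.8 N (5 s.f.)

2262.8 N


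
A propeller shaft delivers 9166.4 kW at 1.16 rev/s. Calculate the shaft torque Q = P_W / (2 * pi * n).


Formula: Q = P_W / (2 * pi * n)
Step 1 — P_W = 9166.4 kW * 1000 = 9166400.0 W
Step 2 — 2 * pi * n = 2 * pi * 1.16 = 7.288495
Step 3 — Q = 9166400.0 / 7.288495 ≈ 1257700 N·m (5 s.f.)

1257700 N·m


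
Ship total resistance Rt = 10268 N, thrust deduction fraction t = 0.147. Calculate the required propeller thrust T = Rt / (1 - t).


Formula: T = Rt / (1 - t)
Step 1 — (1 - t) = 1 - 0.147 = 0.853
Step 2 — T = 10268 / 0.853 ≈ 12038 N (5 s.f.)

12038 N


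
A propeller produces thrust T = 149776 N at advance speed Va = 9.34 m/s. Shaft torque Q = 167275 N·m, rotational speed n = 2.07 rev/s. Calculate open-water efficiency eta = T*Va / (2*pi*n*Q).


Formula: eta = T * Va / (2 * pi * n * Q)
Step 1 — numerator = T * Va = 149776 * 9.34 = 1398907.84
Step 2 — 2 * pi * n = 2 * pi * 2.07 = 13.006194
Step 3 — denominator = 13.006194 * 167275 = 2175611.1
Step 4 — eta = 1398907.84 / 2175611.1 ≈ 0.64300 (5 s.f.)

0.64300


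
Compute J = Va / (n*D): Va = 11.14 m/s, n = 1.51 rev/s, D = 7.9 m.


Formula: J = Va / (n * D)
Step 1 — n * D = 1.51 * 7.9 = 11.929
Step 2 — J = 11.14 / 11.929 ≈ 0.93386 (5 s.f.)

0.93386


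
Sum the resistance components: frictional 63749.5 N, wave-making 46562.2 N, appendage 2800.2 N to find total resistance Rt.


Formula: Rt = Rf + Rw + Ra
Substituting: Rt = 63749.5 + 46562.2 + 2800.2
Result: Rt = 113111.9 N

113111.9 N


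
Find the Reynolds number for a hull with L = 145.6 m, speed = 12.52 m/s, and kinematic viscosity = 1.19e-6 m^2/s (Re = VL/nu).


Formula: Re = V * L / nu
Step 1 — V * L = 12.52 * 145.6 = 1822.912 m^2/s
Step 2 — Re = 1822.912 / 1.19e-6 = 1.53e+09

1.53e+09


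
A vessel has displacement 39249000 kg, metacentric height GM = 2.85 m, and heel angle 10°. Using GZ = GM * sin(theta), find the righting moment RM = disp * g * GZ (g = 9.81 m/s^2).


Formula: GZ = GM * sin(theta); RM = disp * g * GZ
Step 1 — GZ = 2.85 * sin(10°) = 2.85 * 0.173648 = 0.494897 m
Step 2 — RM = 39249000 * 9.81 * 0.494897 ≈ 190550000 N·m (5 s.f.)

190550000 N·m


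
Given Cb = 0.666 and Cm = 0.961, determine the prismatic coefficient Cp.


Formula: Cp = Cb / Cm
Substituting: Cp = 0.666 / 0.961
Result: Cp ≈ 0.69303 (5 s.f.)

0.69303


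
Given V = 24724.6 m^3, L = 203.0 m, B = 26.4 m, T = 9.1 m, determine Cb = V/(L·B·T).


Formula: Cb = V / (L * B * T)
Step 1 — L * B * T = 203.0 * 26.4 * 9.1 = 48768.72 m^3
Step 2 — Cb = 24724.6 / 48768.72 ≈ 0.50698 (5 s.f.)

0.50698


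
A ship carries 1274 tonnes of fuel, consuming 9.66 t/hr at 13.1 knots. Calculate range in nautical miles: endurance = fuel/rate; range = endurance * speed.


Formula: endurance = fuel / rate; range = endurance * speed
Step 1 — endurance = 1274 / 9.66 = 131.8841 hours
Step 2 — range = 131.8841 * 13.1 ≈ 1727.7 nautical miles (5 s.f.)

1727.7 NM


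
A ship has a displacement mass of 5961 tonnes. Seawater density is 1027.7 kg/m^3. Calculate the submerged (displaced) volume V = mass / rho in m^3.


Formula: V = mass / rho
Step 1 — convert tonnes to kg: 5961 t * 1000 = 5961000 kg
Step 2 — V = 5961000 / 1027.7 ≈ 5800.3 m^3 (5 s.f.)

5800.3 m^3


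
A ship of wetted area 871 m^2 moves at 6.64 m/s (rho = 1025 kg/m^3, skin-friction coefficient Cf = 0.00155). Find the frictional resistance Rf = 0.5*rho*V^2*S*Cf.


Formula: Rf = 0.5 * rho * V^2 * S * Cf
Step 1 — V^2 = 6.64^2 = 44.0896
Step 2 — 0.5 * rho * V^2 = 0.5 * 1025 * 44.0896 = 22595.92
Step 3 — Rf = 22595.92 * 871 * 0.00155 ≈ 30506 N (5 s.f.)

30506 N


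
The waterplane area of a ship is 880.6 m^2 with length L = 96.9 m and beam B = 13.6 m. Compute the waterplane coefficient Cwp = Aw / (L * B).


Formula: Cwp = Aw / (L * B)
Step 1 — L * B = 96.9 * 13.6 = 1317.84 m^2
Step 2 — Cwp = 880.6 / 1317.84 ≈ 0.66821 (5 s.f.)

0.66821


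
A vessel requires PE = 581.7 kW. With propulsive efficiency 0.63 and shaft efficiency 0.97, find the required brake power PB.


Formula: PB = PE / (eta_D * eta_S)
Step 1 — combined efficiency = eta_D * eta_S = 0.63 * 0.97 = 0.6111
Step 2 — PB = 581.7 / 0.6111 ≈ 951.89 kW (5 s.f.)

951.89 kW


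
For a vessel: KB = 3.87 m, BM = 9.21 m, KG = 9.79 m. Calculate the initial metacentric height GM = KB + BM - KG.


Formula: GM = KB + BM - KG
Step 1 — KM = KB + BM = 3.87 + 9.21 = 13.08 m
Step 2 — GM = KM - KG = 13.08 - 9.79 = 3.29 m

3.29 m


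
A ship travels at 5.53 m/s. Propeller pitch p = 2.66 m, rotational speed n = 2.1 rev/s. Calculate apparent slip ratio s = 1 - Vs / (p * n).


Formula: s = 1 - Vs / (p * n)
Step 1 — p * n = 2.66 * 2.1 = 5.586
Step 2 — Vs / (p*n) = 5.53 / 5.586 = 0.989975 (6 d.p.)
Step 3 — s = 1 - 0.989975 = 0.010025

0.010025


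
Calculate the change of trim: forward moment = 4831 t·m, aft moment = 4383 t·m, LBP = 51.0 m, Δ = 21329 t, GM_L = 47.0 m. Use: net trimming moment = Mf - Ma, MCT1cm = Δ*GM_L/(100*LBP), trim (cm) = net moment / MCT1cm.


Formula: net trimming moment = Mf - Ma; MCT1cm = Δ*GM_L/(100*LBP); trim = net moment / MCT1cm
Step 1 — net trimming moment = 4831 - 4383 = 448 t·m
Step 2 — MCT1cm = 21329 * 47.0 / (100 * 51.0) = 196.5614 t·m/cm
Step 3 — trim = 448 / 196.5614 ≈ 2.2792 cm (5 s.f.)

2.2792 cm


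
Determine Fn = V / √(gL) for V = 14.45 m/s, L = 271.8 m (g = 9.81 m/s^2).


Formula: Fn = V / sqrt(g * L)
Step 1 — g * L = 9.81 * 271.8 = 2666.358
Step 2 — sqrt(g * L) = sqrt(2666.358) = 51.636789
Step 3 — Fn = 14.45 / 51.636789 ≈ 0.27984 (5 s.f.)

0.27984


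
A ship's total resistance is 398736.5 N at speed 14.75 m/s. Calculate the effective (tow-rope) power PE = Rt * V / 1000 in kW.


Formula: PE = Rt * V / 1000 (kW)
Step 1 — PE (W) = 398736.5 * 14.75 = 5881363.375 W
Step 2 — PE (kW) = 5881363.375 / 1000 ≈ 5881.4 kW (5 s.f.)

5881.4 kW


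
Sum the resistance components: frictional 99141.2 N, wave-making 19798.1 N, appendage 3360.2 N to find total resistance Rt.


Formula: Rt = Rf + Rw + Ra
Substituting: Rt = 99141.2 + 19798.1 + 3360.2
Result: Rt = 122299.5 N

122299.5 N


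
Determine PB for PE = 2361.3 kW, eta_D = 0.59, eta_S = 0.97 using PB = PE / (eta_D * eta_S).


Formula: PB = PE / (eta_D * eta_S)
Step 1 — combined efficiency = eta_D * eta_S = 0.59 * 0.97 = 0.5723
Step 2 — PB = 2361.3 / 0.5723 ≈ 4126.0 kW (5 s.f.)

4126.0 kW
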